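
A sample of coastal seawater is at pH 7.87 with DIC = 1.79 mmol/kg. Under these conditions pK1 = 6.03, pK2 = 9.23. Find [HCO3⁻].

α₁ = 1 / (1 + [H⁺]/K1 + K2/[H⁺]) = 1 / (1 + 10^-1.84 + 10^-1.36)
   = 1 / (1 + 0.014454 + 0.043652) = 1/1.0581 = 0.9451
[HCO3⁻] = α₁ × DIC = 0.9451 × 1.79 = 1.69 mmol/kg

[HCO3⁻] = 1.69 mmol/kg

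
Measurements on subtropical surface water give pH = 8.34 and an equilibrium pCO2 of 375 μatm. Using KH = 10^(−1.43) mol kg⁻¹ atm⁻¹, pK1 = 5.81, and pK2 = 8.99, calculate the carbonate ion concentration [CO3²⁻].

[CO2*] = KH · pCO2 = 10^(−1.43) × 375×10^-6 = 1.393×10^-5 mol/kg
α₀ = 1/(1 + K1/[H⁺] + K1K2/[H⁺]²) = 1/(1 + 10^+2.53 + 10^+1.88) = 0.002406
DIC = [CO2*]/α₀ = 1.393×10^-5 / 0.002406 = 5.792 mmol/kg
[CO3²⁻] = α₂·DIC; α₂ = 0.1825, so [CO3²⁻] = 0.1825 × 5.792 = 1.06 mmol/kg

[CO3²⁻] = 1.06 mmol/kg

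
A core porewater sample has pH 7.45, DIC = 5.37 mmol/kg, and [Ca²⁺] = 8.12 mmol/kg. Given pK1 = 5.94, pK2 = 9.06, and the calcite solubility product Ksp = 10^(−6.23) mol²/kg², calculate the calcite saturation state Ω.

α₂ = 1 / (1 + [H⁺]/K2 + [H⁺]²/(K1K2)) = 1 / (1 + 10^+1.61 + 10^+0.10)
   = 1 / (1 + 40.738 + 1.2589) = 1/42.997 = 0.02326
[CO3²⁻] = α₂ × DIC = 0.02326 × 5.37 = 0.1249 mmol/kg
Ksp = 10^(−6.23) = 5.888×10^-7
Ω = [Ca²⁺][CO3²⁻]/Ksp = (8.12×10^-3)(1.249×10^-4) / 5.888×10^-7 = 1.72

Ω = 1.72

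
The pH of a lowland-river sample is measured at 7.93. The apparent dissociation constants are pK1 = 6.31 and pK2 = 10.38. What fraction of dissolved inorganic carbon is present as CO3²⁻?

α₂ = 0.00345

α₂ = 1 / (1 + [H⁺]/K2 + [H⁺]²/(K1K2)) = 1 / (1 + 10^+2.45 + 10^+0.83)
   = 1 / (1 + 281.84 + 6.7608) = 1/289.60 = 0.003453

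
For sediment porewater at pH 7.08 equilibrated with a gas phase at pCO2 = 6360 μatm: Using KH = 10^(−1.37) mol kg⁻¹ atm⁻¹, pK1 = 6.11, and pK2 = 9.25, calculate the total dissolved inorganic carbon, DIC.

DIC = 2.82 mmol/kg

[CO2*] = KH · pCO2 = 10^(−1.37) × 6360×10^-6 = 2.713×10^-4 mol/kg
α₀ = 1/(1 + K1/[H⁺] + K1K2/[H⁺]²) = 1/(1 + 10^+0.97 + 10^-1.20) = 0.09619
DIC = [CO2*]/α₀ = 2.713×10^-4 / 0.09619 = 2.82 mmol/kg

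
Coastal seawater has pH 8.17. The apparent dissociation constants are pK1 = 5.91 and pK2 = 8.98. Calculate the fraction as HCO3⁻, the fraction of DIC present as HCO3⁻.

α₁ = 0.862

α₁ = 1 / (1 + [H⁺]/K1 + K2/[H⁺]) = 1 / (1 + 10^-2.26 + 10^-0.81)
   = 1 / (1 + 0.0054954 + 0.15488) = 1/1.1604 = 0.8618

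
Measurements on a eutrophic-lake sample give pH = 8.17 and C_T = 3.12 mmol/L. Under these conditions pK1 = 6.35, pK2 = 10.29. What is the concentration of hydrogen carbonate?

α₁ = 1 / (1 + [H⁺]/K1 + K2/[H⁺]) = 1 / (1 + 10^-1.82 + 10^-2.12)
   = 1 / (1 + 0.015136 + 0.0075858) = 1/1.0227 = 0.9778
[HCO3⁻] = α₁ × DIC = 0.9778 × 3.12 = 3.05 mmol/L

[HCO3⁻] = 3.05 mmol/L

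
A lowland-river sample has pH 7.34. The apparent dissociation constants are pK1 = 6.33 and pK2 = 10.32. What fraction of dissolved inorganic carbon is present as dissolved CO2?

α₀ = 1 / (1 + K1/[H⁺] + K1K2/[H⁺]²) = 1 / (1 + 10^+1.01 + 10^-1.97)
   = 1 / (1 + 10.233 + 0.010715) = 1/11.244 = 0.08894

α₀ = 0.0889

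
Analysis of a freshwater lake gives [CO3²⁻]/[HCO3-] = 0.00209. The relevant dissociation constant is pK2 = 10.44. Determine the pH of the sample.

From K2 = [H⁺][CO3²⁻]/[HCO3-]:  pH = pK2 + log₁₀([CO3²⁻]/[HCO3-])
log₁₀(0.00209) = -2.680
pH = 10.44 + (-2.680) = 7.76

pH = 7.76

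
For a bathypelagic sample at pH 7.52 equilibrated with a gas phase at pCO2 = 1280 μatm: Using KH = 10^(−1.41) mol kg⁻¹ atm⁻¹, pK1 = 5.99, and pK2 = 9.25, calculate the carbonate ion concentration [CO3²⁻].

[CO2*] = KH · pCO2 = 10^(−1.41) × 1280×10^-6 = 4.980×10^-5 mol/kg
α₀ = 1/(1 + K1/[H⁺] + K1K2/[H⁺]²) = 1/(1 + 10^+1.53 + 10^-0.20) = 0.02816
DIC = [CO2*]/α₀ = 4.980×10^-5 / 0.02816 = 1.769 mmol/kg
[CO3²⁻] = α₂·DIC; α₂ = 0.01777, so [CO3²⁻] = 0.01777 × 1.769 = 0.0314 mmol/kg

[CO3²⁻] = 0.0314 mmol/kg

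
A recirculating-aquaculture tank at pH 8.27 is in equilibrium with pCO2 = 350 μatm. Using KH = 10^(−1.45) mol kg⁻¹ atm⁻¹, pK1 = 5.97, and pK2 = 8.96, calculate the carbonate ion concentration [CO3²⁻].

[CO2*] = KH · pCO2 = 10^(−1.45) × 350×10^-6 = 1.242×10^-5 mol/kg
α₀ = 1/(1 + K1/[H⁺] + K1K2/[H⁺]²) = 1/(1 + 10^+2.30 + 10^+1.61) = 0.004145
DIC = [CO2*]/α₀ = 1.242×10^-5 / 0.004145 = 2.996 mmol/kg
[CO3²⁻] = α₂·DIC; α₂ = 0.1689, so [CO3²⁻] = 0.1689 × 2.996 = 0.506 mmol/kg

[CO3²⁻] = 0.506 mmol/kg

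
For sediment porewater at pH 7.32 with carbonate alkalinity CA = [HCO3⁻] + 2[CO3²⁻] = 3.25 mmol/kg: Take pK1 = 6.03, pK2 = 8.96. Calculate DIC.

DIC = 3.34 mmol/kg

CA = [HCO3⁻] + 2[CO3²⁻] = (α₁ + 2α₂)·DIC
At pH 7.32: [H⁺]/K1 = 10^-1.29 = 0.051286, K2/[H⁺] = 10^-1.64 = 0.022909
α₁ = 1/(1 + 0.051286 + 0.022909) = 1/1.0742 = 0.9309; α₂ = α₁·K2/[H⁺] = 0.02133
α₁ + 2α₂ = 0.9736
DIC = CA / (α₁ + 2α₂) = 3.25 / 0.9736 = 3.34 mmol/kg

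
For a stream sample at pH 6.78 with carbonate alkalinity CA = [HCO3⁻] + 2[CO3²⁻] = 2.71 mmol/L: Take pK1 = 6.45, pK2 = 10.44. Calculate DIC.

DIC = 3.98 mmol/L

CA = [HCO3⁻] + 2[CO3²⁻] = (α₁ + 2α₂)·DIC
At pH 6.78: [H⁺]/K1 = 10^-0.33 = 0.46774, K2/[H⁺] = 10^-3.66 = 0.00021878
α₁ = 1/(1 + 0.46774 + 0.00021878) = 1/1.4680 = 0.6812; α₂ = α₁·K2/[H⁺] = 0.0001490
α₁ + 2α₂ = 0.6815
DIC = CA / (α₁ + 2α₂) = 2.71 / 0.6815 = 3.98 mmol/L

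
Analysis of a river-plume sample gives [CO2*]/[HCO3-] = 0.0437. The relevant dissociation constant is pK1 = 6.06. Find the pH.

From K1 = [H⁺][HCO3-]/[CO2*]:  pH = pK1 − log₁₀([CO2*]/[HCO3-])
log₁₀(0.0437) = -1.360
pH = 6.06 − (-1.360) = 7.42

pH = 7.42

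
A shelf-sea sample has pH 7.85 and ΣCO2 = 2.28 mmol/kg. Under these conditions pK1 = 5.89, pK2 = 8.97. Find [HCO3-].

α₁ = 1 / (1 + [H⁺]/K1 + K2/[H⁺]) = 1 / (1 + 10^-1.96 + 10^-1.12)
   = 1 / (1 + 0.010965 + 0.075858) = 1/1.0868 = 0.9201
[HCO3⁻] = α₁ × DIC = 0.9201 × 2.28 = 2.10 mmol/kg

[HCO3⁻] = 2.10 mmol/kg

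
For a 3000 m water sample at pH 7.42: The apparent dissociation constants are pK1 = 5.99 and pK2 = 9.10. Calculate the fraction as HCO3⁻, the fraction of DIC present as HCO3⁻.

α₁ = 1 / (1 + [H⁺]/K1 + K2/[H⁺]) = 1 / (1 + 10^-1.43 + 10^-1.68)
   = 1 / (1 + 0.037154 + 0.020893) = 1/1.0580 = 0.9451

α₁ = 0.945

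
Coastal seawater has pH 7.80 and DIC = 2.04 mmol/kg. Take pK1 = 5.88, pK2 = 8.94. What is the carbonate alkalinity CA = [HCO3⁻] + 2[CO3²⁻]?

CA = 2.15 mmol/kg

CA = [HCO3⁻] + 2[CO3²⁻] = (α₁ + 2α₂)·DIC
At pH 7.80: [H⁺]/K1 = 10^-1.92 = 0.012023, K2/[H⁺] = 10^-1.14 = 0.072444
α₁ = 1/(1 + 0.012023 + 0.072444) = 1/1.0845 = 0.9221; α₂ = α₁·K2/[H⁺] = 0.06680
α₁ + 2α₂ = 1.0557
CA = 1.0557 × 2.04 = 2.15 mmol/kg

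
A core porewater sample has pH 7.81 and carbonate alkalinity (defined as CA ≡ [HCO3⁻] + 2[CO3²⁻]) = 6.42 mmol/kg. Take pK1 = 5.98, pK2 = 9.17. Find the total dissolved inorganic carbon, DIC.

CA = [HCO3⁻] + 2[CO3²⁻] = (α₁ + 2α₂)·DIC
At pH 7.81: [H⁺]/K1 = 10^-1.83 = 0.014791, K2/[H⁺] = 10^-1.36 = 0.043652
α₁ = 1/(1 + 0.014791 + 0.043652) = 1/1.0584 = 0.9448; α₂ = α₁·K2/[H⁺] = 0.04124
α₁ + 2α₂ = 1.0273
DIC = CA / (α₁ + 2α₂) = 6.42 / 1.0273 = 6.25 mmol/kg

DIC = 6.25 mmol/kg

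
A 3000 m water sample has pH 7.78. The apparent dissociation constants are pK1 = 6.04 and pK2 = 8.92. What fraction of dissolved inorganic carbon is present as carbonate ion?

α₂ = 0.0664

α₂ = 1 / (1 + [H⁺]/K2 + [H⁺]²/(K1K2)) = 1 / (1 + 10^+1.14 + 10^-0.60)
   = 1 / (1 + 13.804 + 0.25119) = 1/15.055 = 0.06642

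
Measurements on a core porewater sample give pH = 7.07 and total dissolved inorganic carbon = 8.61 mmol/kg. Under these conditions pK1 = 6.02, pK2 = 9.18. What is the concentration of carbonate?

[CO3²⁻] = 0.0609 mmol/kg

α₂ = 1 / (1 + [H⁺]/K2 + [H⁺]²/(K1K2)) = 1 / (1 + 10^+2.11 + 10^+1.06)
   = 1 / (1 + 128.82 + 11.482) = 1/141.31 = 0.007077
[CO3²⁻] = α₂ × DIC = 0.007077 × 8.61 = 0.0609 mmol/kg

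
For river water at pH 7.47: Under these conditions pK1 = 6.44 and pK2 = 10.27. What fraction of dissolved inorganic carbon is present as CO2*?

α₀ = 1 / (1 + K1/[H⁺] + K1K2/[H⁺]²) = 1 / (1 + 10^+1.03 + 10^-1.77)
   = 1 / (1 + 10.715 + 0.016982) = 1/11.732 = 0.08524

α₀ = 0.0852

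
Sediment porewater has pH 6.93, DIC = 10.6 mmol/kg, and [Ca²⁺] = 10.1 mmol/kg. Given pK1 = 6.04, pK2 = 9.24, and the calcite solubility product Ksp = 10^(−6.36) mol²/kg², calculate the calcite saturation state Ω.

α₂ = 1 / (1 + [H⁺]/K2 + [H⁺]²/(K1K2)) = 1 / (1 + 10^+2.31 + 10^+1.42)
   = 1 / (1 + 204.17 + 26.303) = 1/231.48 = 0.004320
[CO3²⁻] = α₂ × DIC = 0.004320 × 10.6 = 0.04579 mmol/kg
Ksp = 10^(−6.36) = 4.365×10^-7
Ω = [Ca²⁺][CO3²⁻]/Ksp = (10.1×10^-3)(4.579×10^-5) / 4.365×10^-7 = 1.06

Ω = 1.06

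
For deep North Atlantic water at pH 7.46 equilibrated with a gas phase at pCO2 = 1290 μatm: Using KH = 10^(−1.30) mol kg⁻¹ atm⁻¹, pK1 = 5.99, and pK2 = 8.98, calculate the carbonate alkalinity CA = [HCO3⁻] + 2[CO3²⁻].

CA = 2.02 mmol/kg

[CO2*] = KH · pCO2 = 10^(−1.30) × 1290×10^-6 = 6.465×10^-5 mol/kg
α₀ = 1/(1 + K1/[H⁺] + K1K2/[H⁺]²) = 1/(1 + 10^+1.47 + 10^-0.05) = 0.03184
DIC = [CO2*]/α₀ = 6.465×10^-5 / 0.03184 = 2.030 mmol/kg
CA = (α₁ + 2α₂)·DIC = (0.9398 + 2×0.02838) × 2.030 = 2.02 mmol/kg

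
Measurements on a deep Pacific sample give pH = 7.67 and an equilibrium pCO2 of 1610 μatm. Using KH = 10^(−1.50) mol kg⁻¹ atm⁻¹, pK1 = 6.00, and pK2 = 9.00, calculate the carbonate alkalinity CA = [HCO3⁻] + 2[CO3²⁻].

CA = 2.60 mmol/kg

[CO2*] = KH · pCO2 = 10^(−1.50) × 1610×10^-6 = 5.091×10^-5 mol/kg
α₀ = 1/(1 + K1/[H⁺] + K1K2/[H⁺]²) = 1/(1 + 10^+1.67 + 10^+0.34) = 0.02002
DIC = [CO2*]/α₀ = 5.091×10^-5 / 0.02002 = 2.544 mmol/kg
CA = (α₁ + 2α₂)·DIC = (0.9362 + 2×0.04379) × 2.544 = 2.60 mmol/kg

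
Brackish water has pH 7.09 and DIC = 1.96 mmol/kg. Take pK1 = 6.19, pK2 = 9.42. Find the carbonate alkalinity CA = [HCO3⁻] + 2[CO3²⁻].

CA = 1.75 mmol/kg

CA = [HCO3⁻] + 2[CO3²⁻] = (α₁ + 2α₂)·DIC
At pH 7.09: [H⁺]/K1 = 10^-0.90 = 0.12589, K2/[H⁺] = 10^-2.33 = 0.0046774
α₁ = 1/(1 + 0.12589 + 0.0046774) = 1/1.1306 = 0.8845; α₂ = α₁·K2/[H⁺] = 0.004137
α₁ + 2α₂ = 0.8928
CA = 0.8928 × 1.96 = 1.75 mmol/kg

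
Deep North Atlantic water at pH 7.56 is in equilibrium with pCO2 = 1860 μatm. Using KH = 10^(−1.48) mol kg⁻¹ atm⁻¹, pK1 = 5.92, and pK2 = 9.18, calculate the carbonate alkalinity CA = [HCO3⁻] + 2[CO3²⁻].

[CO2*] = KH · pCO2 = 10^(−1.48) × 1860×10^-6 = 6.159×10^-5 mol/kg
α₀ = 1/(1 + K1/[H⁺] + K1K2/[H⁺]²) = 1/(1 + 10^+1.64 + 10^+0.02) = 0.02188
DIC = [CO2*]/α₀ = 6.159×10^-5 / 0.02188 = 2.815 mmol/kg
CA = (α₁ + 2α₂)·DIC = (0.9552 + 2×0.02291) × 2.815 = 2.82 mmol/kg

CA = 2.82 mmol/kg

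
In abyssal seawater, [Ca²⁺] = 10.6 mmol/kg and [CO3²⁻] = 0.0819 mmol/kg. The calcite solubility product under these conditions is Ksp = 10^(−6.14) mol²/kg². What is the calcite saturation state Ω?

Ω = 1.20

Ksp = 10^(−6.14) = 7.244×10^-7
Ω = [Ca²⁺][CO3²⁻]/Ksp = (10.6×10^-3)(0.0819×10^-3) / 7.244×10^-7 = 1.20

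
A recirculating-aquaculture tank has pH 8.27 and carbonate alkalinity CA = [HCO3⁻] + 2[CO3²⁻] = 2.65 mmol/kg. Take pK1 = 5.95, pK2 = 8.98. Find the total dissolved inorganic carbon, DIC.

DIC = 2.29 mmol/kg

CA = [HCO3⁻] + 2[CO3²⁻] = (α₁ + 2α₂)·DIC
At pH 8.27: [H⁺]/K1 = 10^-2.32 = 0.0047863, K2/[H⁺] = 10^-0.71 = 0.19498
α₁ = 1/(1 + 0.0047863 + 0.19498) = 1/1.1998 = 0.8335; α₂ = α₁·K2/[H⁺] = 0.1625
α₁ + 2α₂ = 1.1585
DIC = CA / (α₁ + 2α₂) = 2.65 / 1.1585 = 2.29 mmol/kg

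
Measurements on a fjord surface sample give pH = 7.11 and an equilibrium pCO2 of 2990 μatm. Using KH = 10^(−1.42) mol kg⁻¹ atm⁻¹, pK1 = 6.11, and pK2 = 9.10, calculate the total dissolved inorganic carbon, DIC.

DIC = 1.26 mmol/kg

[CO2*] = KH · pCO2 = 10^(−1.42) × 2990×10^-6 = 1.137×10^-4 mol/kg
α₀ = 1/(1 + K1/[H⁺] + K1K2/[H⁺]²) = 1/(1 + 10^+1.00 + 10^-0.99) = 0.09007
DIC = [CO2*]/α₀ = 1.137×10^-4 / 0.09007 = 1.26 mmol/kg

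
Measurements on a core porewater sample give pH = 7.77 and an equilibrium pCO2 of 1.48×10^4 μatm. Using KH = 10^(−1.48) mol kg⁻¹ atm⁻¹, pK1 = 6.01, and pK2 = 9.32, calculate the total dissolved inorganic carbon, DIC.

[CO2*] = KH · pCO2 = 10^(−1.48) × 1.48×10^4×10^-6 = 4.901×10^-4 mol/kg
α₀ = 1/(1 + K1/[H⁺] + K1K2/[H⁺]²) = 1/(1 + 10^+1.76 + 10^+0.21) = 0.01662
DIC = [CO2*]/α₀ = 4.901×10^-4 / 0.01662 = 29.5 mmol/kg

DIC = 29.5 mmol/kg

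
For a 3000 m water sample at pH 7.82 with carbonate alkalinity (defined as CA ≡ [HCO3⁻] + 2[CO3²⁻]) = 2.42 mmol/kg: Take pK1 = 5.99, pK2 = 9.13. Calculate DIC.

CA = [HCO3⁻] + 2[CO3²⁻] = (α₁ + 2α₂)·DIC
At pH 7.82: [H⁺]/K1 = 10^-1.83 = 0.014791, K2/[H⁺] = 10^-1.31 = 0.048978
α₁ = 1/(1 + 0.014791 + 0.048978) = 1/1.0638 = 0.9401; α₂ = α₁·K2/[H⁺] = 0.04604
α₁ + 2α₂ = 1.0321
DIC = CA / (α₁ + 2α₂) = 2.42 / 1.0321 = 2.34 mmol/kg

DIC = 2.34 mmol/kg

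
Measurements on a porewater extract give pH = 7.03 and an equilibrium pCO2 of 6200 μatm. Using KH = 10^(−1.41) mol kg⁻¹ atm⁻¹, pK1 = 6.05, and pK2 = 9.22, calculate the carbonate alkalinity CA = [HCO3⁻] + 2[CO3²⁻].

CA = 2.33 mmol/kg

[CO2*] = KH · pCO2 = 10^(−1.41) × 6200×10^-6 = 2.412×10^-4 mol/kg
α₀ = 1/(1 + K1/[H⁺] + K1K2/[H⁺]²) = 1/(1 + 10^+0.98 + 10^-1.21) = 0.09424
DIC = [CO2*]/α₀ = 2.412×10^-4 / 0.09424 = 2.560 mmol/kg
CA = (α₁ + 2α₂)·DIC = (0.9000 + 2×0.005811) × 2.560 = 2.33 mmol/kg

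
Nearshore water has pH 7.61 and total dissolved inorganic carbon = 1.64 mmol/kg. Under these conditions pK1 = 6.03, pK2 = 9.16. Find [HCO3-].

α₁ = 1 / (1 + [H⁺]/K1 + K2/[H⁺]) = 1 / (1 + 10^-1.58 + 10^-1.55)
   = 1 / (1 + 0.026303 + 0.028184) = 1/1.0545 = 0.9483
[HCO3⁻] = α₁ × DIC = 0.9483 × 1.64 = 1.56 mmol/kg

[HCO3⁻] = 1.56 mmol/kg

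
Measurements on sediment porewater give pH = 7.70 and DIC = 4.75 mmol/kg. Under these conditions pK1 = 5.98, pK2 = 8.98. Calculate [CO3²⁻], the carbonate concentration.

[CO3²⁻] = 0.233 mmol/kg

α₂ = 1 / (1 + [H⁺]/K2 + [H⁺]²/(K1K2)) = 1 / (1 + 10^+1.28 + 10^-0.44)
   = 1 / (1 + 19.055 + 0.36308) = 1/20.418 = 0.04898
[CO3²⁻] = α₂ × DIC = 0.04898 × 4.75 = 0.233 mmol/kg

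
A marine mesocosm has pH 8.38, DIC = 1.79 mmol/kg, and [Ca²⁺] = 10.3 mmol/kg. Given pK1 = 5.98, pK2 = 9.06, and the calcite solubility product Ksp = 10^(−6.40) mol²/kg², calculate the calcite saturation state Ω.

Ω = 7.98

α₂ = 1 / (1 + [H⁺]/K2 + [H⁺]²/(K1K2)) = 1 / (1 + 10^+0.68 + 10^-1.72)
   = 1 / (1 + 4.7863 + 0.019055) = 1/5.8054 = 0.1723
[CO3²⁻] = α₂ × DIC = 0.1723 × 1.79 = 0.3083 mmol/kg
Ksp = 10^(−6.40) = 3.981×10^-7
Ω = [Ca²⁺][CO3²⁻]/Ksp = (10.3×10^-3)(3.083×10^-4) / 3.981×10^-7 = 7.98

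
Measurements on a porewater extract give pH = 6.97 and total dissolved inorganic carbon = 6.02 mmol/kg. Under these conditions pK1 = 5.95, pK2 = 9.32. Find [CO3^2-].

α₂ = 1 / (1 + [H⁺]/K2 + [H⁺]²/(K1K2)) = 1 / (1 + 10^+2.35 + 10^+1.33)
   = 1 / (1 + 223.87 + 21.380) = 1/246.25 = 0.004061
[CO3²⁻] = α₂ × DIC = 0.004061 × 6.02 = 0.0244 mmol/kg

[CO3²⁻] = 0.0244 mmol/kg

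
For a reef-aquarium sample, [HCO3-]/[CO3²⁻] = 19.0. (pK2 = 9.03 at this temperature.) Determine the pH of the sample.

From K2 = [H⁺][CO3²⁻]/[HCO3-]:  pH = pK2 − log₁₀([HCO3-]/[CO3²⁻])
log₁₀(19.0) = +1.279
pH = 9.03 − (+1.279) = 7.75

pH = 7.75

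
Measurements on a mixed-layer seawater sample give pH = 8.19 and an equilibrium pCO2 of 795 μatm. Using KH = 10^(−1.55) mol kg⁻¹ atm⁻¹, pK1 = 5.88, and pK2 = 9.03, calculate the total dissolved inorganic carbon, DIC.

[CO2*] = KH · pCO2 = 10^(−1.55) × 795×10^-6 = 2.241×10^-5 mol/kg
α₀ = 1/(1 + K1/[H⁺] + K1K2/[H⁺]²) = 1/(1 + 10^+2.31 + 10^+1.47) = 0.004261
DIC = [CO2*]/α₀ = 2.241×10^-5 / 0.004261 = 5.26 mmol/kg

DIC = 5.26 mmol/kg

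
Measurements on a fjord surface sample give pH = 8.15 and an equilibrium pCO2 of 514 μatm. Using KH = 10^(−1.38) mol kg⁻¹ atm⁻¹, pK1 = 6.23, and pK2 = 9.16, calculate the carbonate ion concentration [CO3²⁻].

[CO3²⁻] = 0.174 mmol/kg

[CO2*] = KH · pCO2 = 10^(−1.38) × 514×10^-6 = 2.143×10^-5 mol/kg
α₀ = 1/(1 + K1/[H⁺] + K1K2/[H⁺]²) = 1/(1 + 10^+1.92 + 10^+0.91) = 0.01083
DIC = [CO2*]/α₀ = 2.143×10^-5 / 0.01083 = 1.978 mmol/kg
[CO3²⁻] = α₂·DIC; α₂ = 0.08806, so [CO3²⁻] = 0.08806 × 1.978 = 0.174 mmol/kg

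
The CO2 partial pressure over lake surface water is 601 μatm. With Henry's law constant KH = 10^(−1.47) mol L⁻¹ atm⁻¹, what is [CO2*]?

KH = 10^(−1.47) = 3.388×10^-2 mol L⁻¹ atm⁻¹
[CO2*] = KH · pCO2 = 3.388×10^-2 × 601×10^-6 atm = 2.04×10^-5 mol/L

[CO2*] = 20.4 μmol/L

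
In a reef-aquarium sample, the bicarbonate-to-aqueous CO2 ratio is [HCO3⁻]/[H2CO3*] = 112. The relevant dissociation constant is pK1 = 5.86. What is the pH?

From K1 = [H⁺][HCO3⁻]/[H2CO3*]:  pH = pK1 + log₁₀([HCO3⁻]/[H2CO3*])
log₁₀(112) = +2.049
pH = 5.86 + (+2.049) = 7.91

pH = 7.91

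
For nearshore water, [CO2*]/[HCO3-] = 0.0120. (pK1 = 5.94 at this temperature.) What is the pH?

From K1 = [H⁺][HCO3-]/[CO2*]:  pH = pK1 − log₁₀([CO2*]/[HCO3-])
log₁₀(0.0120) = -1.921
pH = 5.94 − (-1.921) = 7.86

pH = 7.86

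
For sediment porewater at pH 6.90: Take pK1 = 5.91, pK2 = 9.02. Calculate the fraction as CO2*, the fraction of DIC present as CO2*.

α₀ = 0.0922

α₀ = 1 / (1 + K1/[H⁺] + K1K2/[H⁺]²) = 1 / (1 + 10^+0.99 + 10^-1.13)
   = 1 / (1 + 9.7724 + 0.074131) = 1/10.847 = 0.09220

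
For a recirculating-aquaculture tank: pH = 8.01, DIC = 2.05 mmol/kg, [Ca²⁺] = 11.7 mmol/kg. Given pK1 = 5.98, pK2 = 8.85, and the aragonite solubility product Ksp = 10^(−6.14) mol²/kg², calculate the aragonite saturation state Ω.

Ω = 4.15

α₂ = 1 / (1 + [H⁺]/K2 + [H⁺]²/(K1K2)) = 1 / (1 + 10^+0.84 + 10^-1.19)
   = 1 / (1 + 6.9183 + 0.064565) = 1/7.9829 = 0.1253
[CO3²⁻] = α₂ × DIC = 0.1253 × 2.05 = 0.2568 mmol/kg
Ksp = 10^(−6.14) = 7.244×10^-7
Ω = [Ca²⁺][CO3²⁻]/Ksp = (11.7×10^-3)(2.568×10^-4) / 7.244×10^-7 = 4.15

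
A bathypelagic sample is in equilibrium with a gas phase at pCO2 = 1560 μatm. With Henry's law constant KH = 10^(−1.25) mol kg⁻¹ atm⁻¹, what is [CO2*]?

[CO2*] = 87.7 μmol/kg

KH = 10^(−1.25) = 5.623×10^-2 mol kg⁻¹ atm⁻¹
[CO2*] = KH · pCO2 = 5.623×10^-2 × 1560×10^-6 atm = 8.77×10^-5 mol/kg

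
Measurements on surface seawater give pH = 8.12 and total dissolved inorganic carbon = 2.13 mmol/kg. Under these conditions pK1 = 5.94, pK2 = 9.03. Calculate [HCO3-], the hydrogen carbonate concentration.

α₁ = 1 / (1 + [H⁺]/K1 + K2/[H⁺]) = 1 / (1 + 10^-2.18 + 10^-0.91)
   = 1 / (1 + 0.0066069 + 0.12303) = 1/1.1296 = 0.8852
[HCO3⁻] = α₁ × DIC = 0.8852 × 2.13 = 1.89 mmol/kg

[HCO3⁻] = 1.89 mmol/kg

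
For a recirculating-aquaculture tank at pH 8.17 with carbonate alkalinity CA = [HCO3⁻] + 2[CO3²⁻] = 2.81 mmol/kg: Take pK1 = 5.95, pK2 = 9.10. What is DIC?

DIC = 2.56 mmol/kg

CA = [HCO3⁻] + 2[CO3²⁻] = (α₁ + 2α₂)·DIC
At pH 8.17: [H⁺]/K1 = 10^-2.22 = 0.0060256, K2/[H⁺] = 10^-0.93 = 0.11749
α₁ = 1/(1 + 0.0060256 + 0.11749) = 1/1.1235 = 0.8901; α₂ = α₁·K2/[H⁺] = 0.1046
α₁ + 2α₂ = 1.0992
DIC = CA / (α₁ + 2α₂) = 2.81 / 1.0992 = 2.56 mmol/kg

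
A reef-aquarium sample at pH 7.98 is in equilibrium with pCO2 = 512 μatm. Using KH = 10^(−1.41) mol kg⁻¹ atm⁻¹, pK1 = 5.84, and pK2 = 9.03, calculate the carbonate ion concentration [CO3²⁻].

[CO3²⁻] = 0.245 mmol/kg

[CO2*] = KH · pCO2 = 10^(−1.41) × 512×10^-6 = 1.992×10^-5 mol/kg
α₀ = 1/(1 + K1/[H⁺] + K1K2/[H⁺]²) = 1/(1 + 10^+2.14 + 10^+1.09) = 0.006608
DIC = [CO2*]/α₀ = 1.992×10^-5 / 0.006608 = 3.015 mmol/kg
[CO3²⁻] = α₂·DIC; α₂ = 0.08129, so [CO3²⁻] = 0.08129 × 3.015 = 0.245 mmol/kg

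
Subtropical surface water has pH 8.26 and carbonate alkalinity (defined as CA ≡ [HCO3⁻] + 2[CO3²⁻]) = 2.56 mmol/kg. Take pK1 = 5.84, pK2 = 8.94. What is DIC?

CA = [HCO3⁻] + 2[CO3²⁻] = (α₁ + 2α₂)·DIC
At pH 8.26: [H⁺]/K1 = 10^-2.42 = 0.0038019, K2/[H⁺] = 10^-0.68 = 0.20893
α₁ = 1/(1 + 0.0038019 + 0.20893) = 1/1.2127 = 0.8246; α₂ = α₁·K2/[H⁺] = 0.1723
α₁ + 2α₂ = 1.1691
DIC = CA / (α₁ + 2α₂) = 2.56 / 1.1691 = 2.19 mmol/kg

DIC = 2.19 mmol/kg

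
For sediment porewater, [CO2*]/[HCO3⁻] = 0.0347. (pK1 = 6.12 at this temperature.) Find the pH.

pH = 7.58

From K1 = [H⁺][HCO3⁻]/[CO2*]:  pH = pK1 − log₁₀([CO2*]/[HCO3⁻])
log₁₀(0.0347) = -1.460
pH = 6.12 − (-1.460) = 7.58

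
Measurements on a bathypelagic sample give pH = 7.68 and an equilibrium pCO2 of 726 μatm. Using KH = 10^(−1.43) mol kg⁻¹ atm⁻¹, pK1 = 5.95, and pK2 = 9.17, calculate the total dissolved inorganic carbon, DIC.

DIC = 1.52 mmol/kg

[CO2*] = KH · pCO2 = 10^(−1.43) × 726×10^-6 = 2.697×10^-5 mol/kg
α₀ = 1/(1 + K1/[H⁺] + K1K2/[H⁺]²) = 1/(1 + 10^+1.73 + 10^+0.24) = 0.01772
DIC = [CO2*]/α₀ = 2.697×10^-5 / 0.01772 = 1.52 mmol/kg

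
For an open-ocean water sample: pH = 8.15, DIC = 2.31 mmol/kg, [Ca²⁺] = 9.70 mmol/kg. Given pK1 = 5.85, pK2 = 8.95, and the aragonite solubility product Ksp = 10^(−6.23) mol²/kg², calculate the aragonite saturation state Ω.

α₂ = 1 / (1 + [H⁺]/K2 + [H⁺]²/(K1K2)) = 1 / (1 + 10^+0.80 + 10^-1.50)
   = 1 / (1 + 6.3096 + 0.031623) = 1/7.3412 = 0.1362
[CO3²⁻] = α₂ × DIC = 0.1362 × 2.31 = 0.3147 mmol/kg
Ksp = 10^(−6.23) = 5.888×10^-7
Ω = [Ca²⁺][CO3²⁻]/Ksp = (9.70×10^-3)(3.147×10^-4) / 5.888×10^-7 = 5.18

Ω = 5.18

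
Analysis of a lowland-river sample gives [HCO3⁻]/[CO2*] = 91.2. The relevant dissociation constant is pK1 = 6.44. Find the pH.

From K1 = [H⁺][HCO3⁻]/[CO2*]:  pH = pK1 + log₁₀([HCO3⁻]/[CO2*])
log₁₀(91.2) = +1.960
pH = 6.44 + (+1.960) = 8.40

pH = 8.40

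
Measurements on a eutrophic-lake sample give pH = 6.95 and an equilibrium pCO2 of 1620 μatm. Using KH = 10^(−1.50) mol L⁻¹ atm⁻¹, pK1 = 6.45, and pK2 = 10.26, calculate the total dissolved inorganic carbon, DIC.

[CO2*] = KH · pCO2 = 10^(−1.50) × 1620×10^-6 = 5.123×10^-5 mol/L
α₀ = 1/(1 + K1/[H⁺] + K1K2/[H⁺]²) = 1/(1 + 10^+0.50 + 10^-2.81) = 0.2402
DIC = [CO2*]/α₀ = 5.123×10^-5 / 0.2402 = 0.213 mmol/L

DIC = 0.213 mmol/L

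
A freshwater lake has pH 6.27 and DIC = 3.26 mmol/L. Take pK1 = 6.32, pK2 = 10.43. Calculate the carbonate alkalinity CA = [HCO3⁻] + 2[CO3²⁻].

CA = [HCO3⁻] + 2[CO3²⁻] = (α₁ + 2α₂)·DIC
At pH 6.27: [H⁺]/K1 = 10^0.05 = 1.1220, K2/[H⁺] = 10^-4.16 = 6.9183×10^-5
α₁ = 1/(1 + 1.1220 + 6.9183×10^-5) = 1/2.1221 = 0.4712; α₂ = α₁·K2/[H⁺] = 3.260×10^-5
α₁ + 2α₂ = 0.4713
CA = 0.4713 × 3.26 = 1.54 mmol/L

CA = 1.54 mmol/L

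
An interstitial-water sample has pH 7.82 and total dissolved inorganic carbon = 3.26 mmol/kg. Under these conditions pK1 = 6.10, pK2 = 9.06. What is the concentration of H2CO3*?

α₀ = 1 / (1 + K1/[H⁺] + K1K2/[H⁺]²) = 1 / (1 + 10^+1.72 + 10^+0.48)
   = 1 / (1 + 52.481 + 3.0200) = 1/56.501 = 0.01770
[CO2*] = α₀ × DIC = 0.01770 × 3.26 = 0.0577 mmol/kg

[CO2*] = 0.0577 mmol/kg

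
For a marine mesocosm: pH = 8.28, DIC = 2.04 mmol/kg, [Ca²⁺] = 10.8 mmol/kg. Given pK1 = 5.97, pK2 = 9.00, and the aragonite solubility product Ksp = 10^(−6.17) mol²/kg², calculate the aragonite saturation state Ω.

Ω = 5.19

α₂ = 1 / (1 + [H⁺]/K2 + [H⁺]²/(K1K2)) = 1 / (1 + 10^+0.72 + 10^-1.59)
   = 1 / (1 + 5.2481 + 0.025704) = 1/6.2738 = 0.1594
[CO3²⁻] = α₂ × DIC = 0.1594 × 2.04 = 0.3252 mmol/kg
Ksp = 10^(−6.17) = 6.761×10^-7
Ω = [Ca²⁺][CO3²⁻]/Ksp = (10.8×10^-3)(3.252×10^-4) / 6.761×10^-7 = 5.19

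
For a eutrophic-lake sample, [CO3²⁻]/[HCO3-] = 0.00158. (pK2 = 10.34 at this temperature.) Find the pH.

pH = 7.54

From K2 = [H⁺][CO3²⁻]/[HCO3-]:  pH = pK2 + log₁₀([CO3²⁻]/[HCO3-])
log₁₀(0.00158) = -2.801
pH = 10.34 + (-2.801) = 7.54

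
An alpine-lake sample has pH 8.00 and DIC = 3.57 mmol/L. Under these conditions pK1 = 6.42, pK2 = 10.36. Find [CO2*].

[CO2*] = 0.0911 mmol/L

α₀ = 1 / (1 + K1/[H⁺] + K1K2/[H⁺]²) = 1 / (1 + 10^+1.58 + 10^-0.78)
   = 1 / (1 + 38.019 + 0.16596) = 1/39.185 = 0.02552
[CO2*] = α₀ × DIC = 0.02552 × 3.57 = 0.0911 mmol/L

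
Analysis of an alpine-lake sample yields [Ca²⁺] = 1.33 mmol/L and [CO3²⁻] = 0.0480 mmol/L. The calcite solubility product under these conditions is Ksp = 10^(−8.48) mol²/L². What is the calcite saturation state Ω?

Ksp = 10^(−8.48) = 3.311×10^-9
Ω = [Ca²⁺][CO3²⁻]/Ksp = (1.33×10^-3)(0.0480×10^-3) / 3.311×10^-9 = 19.3

Ω = 19.3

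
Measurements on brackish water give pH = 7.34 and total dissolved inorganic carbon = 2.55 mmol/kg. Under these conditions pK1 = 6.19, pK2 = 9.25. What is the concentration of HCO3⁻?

α₁ = 1 / (1 + [H⁺]/K1 + K2/[H⁺]) = 1 / (1 + 10^-1.15 + 10^-1.91)
   = 1 / (1 + 0.070795 + 0.012303) = 1/1.0831 = 0.9233
[HCO3⁻] = α₁ × DIC = 0.9233 × 2.55 = 2.35 mmol/kg

[HCO3⁻] = 2.35 mmol/kg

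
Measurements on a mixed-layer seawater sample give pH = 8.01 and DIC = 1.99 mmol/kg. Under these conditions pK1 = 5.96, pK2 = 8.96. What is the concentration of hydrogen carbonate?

[HCO3⁻] = 1.78 mmol/kg

α₁ = 1 / (1 + [H⁺]/K1 + K2/[H⁺]) = 1 / (1 + 10^-2.05 + 10^-0.95)
   = 1 / (1 + 0.0089125 + 0.11220) = 1/1.1211 = 0.8920
[HCO3⁻] = α₁ × DIC = 0.8920 × 1.99 = 1.78 mmol/kg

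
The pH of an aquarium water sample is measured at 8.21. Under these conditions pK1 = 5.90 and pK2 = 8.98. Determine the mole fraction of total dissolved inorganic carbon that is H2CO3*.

α₀ = 0.00417

α₀ = 1 / (1 + K1/[H⁺] + K1K2/[H⁺]²) = 1 / (1 + 10^+2.31 + 10^+1.54)
   = 1 / (1 + 204.17 + 34.674) = 1/239.85 = 0.004169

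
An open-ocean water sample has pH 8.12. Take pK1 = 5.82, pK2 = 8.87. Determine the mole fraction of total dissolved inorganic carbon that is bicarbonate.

α₁ = 1 / (1 + [H⁺]/K1 + K2/[H⁺]) = 1 / (1 + 10^-2.30 + 10^-0.75)
   = 1 / (1 + 0.0050119 + 0.17783) = 1/1.1828 = 0.8454

α₁ = 0.845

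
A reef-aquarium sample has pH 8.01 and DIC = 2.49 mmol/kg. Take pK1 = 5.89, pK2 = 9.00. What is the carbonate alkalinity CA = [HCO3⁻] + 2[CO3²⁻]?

CA = 2.70 mmol/kg

CA = [HCO3⁻] + 2[CO3²⁻] = (α₁ + 2α₂)·DIC
At pH 8.01: [H⁺]/K1 = 10^-2.12 = 0.0075858, K2/[H⁺] = 10^-0.99 = 0.10233
α₁ = 1/(1 + 0.0075858 + 0.10233) = 1/1.1099 = 0.9010; α₂ = α₁·K2/[H⁺] = 0.09220
α₁ + 2α₂ = 1.0854
CA = 1.0854 × 2.49 = 2.70 mmol/kg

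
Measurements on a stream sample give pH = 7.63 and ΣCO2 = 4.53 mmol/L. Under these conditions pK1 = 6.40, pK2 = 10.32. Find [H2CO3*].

α₀ = 1 / (1 + K1/[H⁺] + K1K2/[H⁺]²) = 1 / (1 + 10^+1.23 + 10^-1.46)
   = 1 / (1 + 16.982 + 0.034674) = 1/18.017 = 0.05550
[CO2*] = α₀ × DIC = 0.05550 × 4.53 = 0.251 mmol/L

[CO2*] = 0.251 mmol/L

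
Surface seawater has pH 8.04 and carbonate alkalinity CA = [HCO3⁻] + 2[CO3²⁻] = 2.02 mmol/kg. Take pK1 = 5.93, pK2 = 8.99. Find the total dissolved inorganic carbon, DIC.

DIC = 1.85 mmol/kg

CA = [HCO3⁻] + 2[CO3²⁻] = (α₁ + 2α₂)·DIC
At pH 8.04: [H⁺]/K1 = 10^-2.11 = 0.0077625, K2/[H⁺] = 10^-0.95 = 0.11220
α₁ = 1/(1 + 0.0077625 + 0.11220) = 1/1.1200 = 0.8929; α₂ = α₁·K2/[H⁺] = 0.1002
α₁ + 2α₂ = 1.0933
DIC = CA / (α₁ + 2α₂) = 2.02 / 1.0933 = 1.85 mmol/kg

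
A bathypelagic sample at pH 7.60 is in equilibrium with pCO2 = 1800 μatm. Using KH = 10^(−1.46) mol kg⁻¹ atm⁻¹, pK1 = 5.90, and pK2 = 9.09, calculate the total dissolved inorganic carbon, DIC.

DIC = 3.29 mmol/kg

[CO2*] = KH · pCO2 = 10^(−1.46) × 1800×10^-6 = 6.241×10^-5 mol/kg
α₀ = 1/(1 + K1/[H⁺] + K1K2/[H⁺]²) = 1/(1 + 10^+1.70 + 10^+0.21) = 0.01896
DIC = [CO2*]/α₀ = 6.241×10^-5 / 0.01896 = 3.29 mmol/kg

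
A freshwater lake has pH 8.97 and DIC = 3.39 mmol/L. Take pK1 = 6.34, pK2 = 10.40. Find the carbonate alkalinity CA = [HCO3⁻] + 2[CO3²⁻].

CA = [HCO3⁻] + 2[CO3²⁻] = (α₁ + 2α₂)·DIC
At pH 8.97: [H⁺]/K1 = 10^-2.63 = 0.0023442, K2/[H⁺] = 10^-1.43 = 0.037154
α₁ = 1/(1 + 0.0023442 + 0.037154) = 1/1.0395 = 0.9620; α₂ = α₁·K2/[H⁺] = 0.03574
α₁ + 2α₂ = 1.0335
CA = 1.0335 × 3.39 = 3.50 mmol/L

CA = 3.50 mmol/L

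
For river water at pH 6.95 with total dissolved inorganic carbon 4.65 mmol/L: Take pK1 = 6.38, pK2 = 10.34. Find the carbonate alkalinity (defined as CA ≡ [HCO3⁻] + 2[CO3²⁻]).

CA = 3.67 mmol/L

CA = [HCO3⁻] + 2[CO3²⁻] = (α₁ + 2α₂)·DIC
At pH 6.95: [H⁺]/K1 = 10^-0.57 = 0.26915, K2/[H⁺] = 10^-3.39 = 0.00040738
α₁ = 1/(1 + 0.26915 + 0.00040738) = 1/1.2696 = 0.7877; α₂ = α₁·K2/[H⁺] = 0.0003209
α₁ + 2α₂ = 0.7883
CA = 0.7883 × 4.65 = 3.67 mmol/L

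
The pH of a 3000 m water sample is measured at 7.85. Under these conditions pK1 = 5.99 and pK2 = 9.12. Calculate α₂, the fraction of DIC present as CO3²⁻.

α₂ = 0.0503

α₂ = 1 / (1 + [H⁺]/K2 + [H⁺]²/(K1K2)) = 1 / (1 + 10^+1.27 + 10^-0.59)
   = 1 / (1 + 18.621 + 0.25704) = 1/19.878 = 0.05031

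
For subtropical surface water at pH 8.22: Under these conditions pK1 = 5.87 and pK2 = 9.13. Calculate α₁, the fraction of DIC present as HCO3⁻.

α₁ = 0.887

α₁ = 1 / (1 + [H⁺]/K1 + K2/[H⁺]) = 1 / (1 + 10^-2.35 + 10^-0.91)
   = 1 / (1 + 0.0044668 + 0.12303) = 1/1.1275 = 0.8869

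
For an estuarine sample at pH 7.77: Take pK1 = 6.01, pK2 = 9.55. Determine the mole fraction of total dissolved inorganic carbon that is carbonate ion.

α₂ = 1 / (1 + [H⁺]/K2 + [H⁺]²/(K1K2)) = 1 / (1 + 10^+1.78 + 10^+0.02)
   = 1 / (1 + 60.256 + 1.0471) = 1/62.303 = 0.01605

α₂ = 0.0161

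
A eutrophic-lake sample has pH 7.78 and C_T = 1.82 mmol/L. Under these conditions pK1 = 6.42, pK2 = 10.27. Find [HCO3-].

[HCO3⁻] = 1.74 mmol/L

α₁ = 1 / (1 + [H⁺]/K1 + K2/[H⁺]) = 1 / (1 + 10^-1.36 + 10^-2.49)
   = 1 / (1 + 0.043652 + 0.0032359) = 1/1.0469 = 0.9552
[HCO3⁻] = α₁ × DIC = 0.9552 × 1.82 = 1.74 mmol/L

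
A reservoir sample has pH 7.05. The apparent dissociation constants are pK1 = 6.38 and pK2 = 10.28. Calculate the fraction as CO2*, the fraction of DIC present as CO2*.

α₀ = 1 / (1 + K1/[H⁺] + K1K2/[H⁺]²) = 1 / (1 + 10^+0.67 + 10^-2.56)
   = 1 / (1 + 4.6774 + 0.0027542) = 1/5.6801 = 0.1761

α₀ = 0.176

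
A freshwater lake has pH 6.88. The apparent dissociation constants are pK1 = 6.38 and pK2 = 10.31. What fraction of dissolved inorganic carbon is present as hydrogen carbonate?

α₁ = 0.760

α₁ = 1 / (1 + [H⁺]/K1 + K2/[H⁺]) = 1 / (1 + 10^-0.50 + 10^-3.43)
   = 1 / (1 + 0.31623 + 0.00037154) = 1/1.3166 = 0.7595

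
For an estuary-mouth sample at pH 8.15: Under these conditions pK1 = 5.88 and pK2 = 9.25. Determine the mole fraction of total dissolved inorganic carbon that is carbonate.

α₂ = 0.0732

α₂ = 1 / (1 + [H⁺]/K2 + [H⁺]²/(K1K2)) = 1 / (1 + 10^+1.10 + 10^-1.17)
   = 1 / (1 + 12.589 + 0.067608) = 1/13.657 = 0.07322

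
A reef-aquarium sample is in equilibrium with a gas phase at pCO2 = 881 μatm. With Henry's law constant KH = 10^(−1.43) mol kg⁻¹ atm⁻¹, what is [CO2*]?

[CO2*] = 32.7 μmol/kg

KH = 10^(−1.43) = 3.715×10^-2 mol kg⁻¹ atm⁻¹
[CO2*] = KH · pCO2 = 3.715×10^-2 × 881×10^-6 atm = 3.27×10^-5 mol/kg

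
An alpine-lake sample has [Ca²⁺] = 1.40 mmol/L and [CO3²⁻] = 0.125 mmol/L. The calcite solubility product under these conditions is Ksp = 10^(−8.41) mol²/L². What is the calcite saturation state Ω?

Ksp = 10^(−8.41) = 3.890×10^-9
Ω = [Ca²⁺][CO3²⁻]/Ksp = (1.40×10^-3)(0.125×10^-3) / 3.890×10^-9 = 45.0

Ω = 45.0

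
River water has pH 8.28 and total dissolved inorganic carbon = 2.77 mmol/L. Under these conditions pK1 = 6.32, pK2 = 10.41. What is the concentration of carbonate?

α₂ = 1 / (1 + [H⁺]/K2 + [H⁺]²/(K1K2)) = 1 / (1 + 10^+2.13 + 10^+0.17)
   = 1 / (1 + 134.90 + 1.4791) = 1/137.38 = 0.007279
[CO3²⁻] = α₂ × DIC = 0.007279 × 2.77 = 0.0202 mmol/L

[CO3²⁻] = 0.0202 mmol/L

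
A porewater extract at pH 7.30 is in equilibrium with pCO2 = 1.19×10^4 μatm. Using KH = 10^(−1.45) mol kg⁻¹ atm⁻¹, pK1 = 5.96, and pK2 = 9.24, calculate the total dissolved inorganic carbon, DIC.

[CO2*] = KH · pCO2 = 10^(−1.45) × 1.19×10^4×10^-6 = 4.222×10^-4 mol/kg
α₀ = 1/(1 + K1/[H⁺] + K1K2/[H⁺]²) = 1/(1 + 10^+1.34 + 10^-0.60) = 0.04324
DIC = [CO2*]/α₀ = 4.222×10^-4 / 0.04324 = 9.77 mmol/kg

DIC = 9.77 mmol/kg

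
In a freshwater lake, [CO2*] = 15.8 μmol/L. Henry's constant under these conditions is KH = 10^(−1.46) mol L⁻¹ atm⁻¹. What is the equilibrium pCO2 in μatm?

pCO2 = 456 μatm

KH = 10^(−1.46) = 3.467×10^-2 mol L⁻¹ atm⁻¹
pCO2 = [CO2*]/KH = 15.8×10^-6 / 3.467×10^-2 = 4.56×10^-4 atm = 456 μatm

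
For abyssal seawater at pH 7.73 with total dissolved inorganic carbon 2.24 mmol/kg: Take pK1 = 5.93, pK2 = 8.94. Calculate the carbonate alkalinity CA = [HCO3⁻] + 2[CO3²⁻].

CA = [HCO3⁻] + 2[CO3²⁻] = (α₁ + 2α₂)·DIC
At pH 7.73: [H⁺]/K1 = 10^-1.80 = 0.015849, K2/[H⁺] = 10^-1.21 = 0.061660
α₁ = 1/(1 + 0.015849 + 0.061660) = 1/1.0775 = 0.9281; α₂ = α₁·K2/[H⁺] = 0.05722
α₁ + 2α₂ = 1.0425
CA = 1.0425 × 2.24 = 2.34 mmol/kg

CA = 2.34 mmol/kg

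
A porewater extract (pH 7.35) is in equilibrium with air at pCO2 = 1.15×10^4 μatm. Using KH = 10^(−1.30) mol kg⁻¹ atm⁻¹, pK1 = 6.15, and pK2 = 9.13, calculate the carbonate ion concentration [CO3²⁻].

[CO3²⁻] = 0.152 mmol/kg

[CO2*] = KH · pCO2 = 10^(−1.30) × 1.15×10^4×10^-6 = 5.764×10^-4 mol/kg
α₀ = 1/(1 + K1/[H⁺] + K1K2/[H⁺]²) = 1/(1 + 10^+1.20 + 10^-0.58) = 0.05844
DIC = [CO2*]/α₀ = 5.764×10^-4 / 0.05844 = 9.863 mmol/kg
[CO3²⁻] = α₂·DIC; α₂ = 0.01537, so [CO3²⁻] = 0.01537 × 9.863 = 0.152 mmol/kg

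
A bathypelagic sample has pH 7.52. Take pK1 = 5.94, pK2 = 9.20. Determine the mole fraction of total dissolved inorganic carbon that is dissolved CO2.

α₀ = 1 / (1 + K1/[H⁺] + K1K2/[H⁺]²) = 1 / (1 + 10^+1.58 + 10^-0.10)
   = 1 / (1 + 38.019 + 0.79433) = 1/39.813 = 0.02512

α₀ = 0.0251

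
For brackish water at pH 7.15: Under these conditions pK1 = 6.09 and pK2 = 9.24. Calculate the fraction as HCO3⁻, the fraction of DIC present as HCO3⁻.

α₁ = 0.913

α₁ = 1 / (1 + [H⁺]/K1 + K2/[H⁺]) = 1 / (1 + 10^-1.06 + 10^-2.09)
   = 1 / (1 + 0.087096 + 0.0081283) = 1/1.0952 = 0.9131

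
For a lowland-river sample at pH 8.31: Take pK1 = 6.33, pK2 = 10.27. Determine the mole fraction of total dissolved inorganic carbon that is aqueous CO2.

α₀ = 1 / (1 + K1/[H⁺] + K1K2/[H⁺]²) = 1 / (1 + 10^+1.98 + 10^+0.02)
   = 1 / (1 + 95.499 + 1.0471) = 1/97.546 = 0.01025

α₀ = 0.0103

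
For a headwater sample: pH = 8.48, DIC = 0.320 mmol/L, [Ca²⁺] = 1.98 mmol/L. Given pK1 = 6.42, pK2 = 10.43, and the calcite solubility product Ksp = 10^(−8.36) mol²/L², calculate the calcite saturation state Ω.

α₂ = 1 / (1 + [H⁺]/K2 + [H⁺]²/(K1K2)) = 1 / (1 + 10^+1.95 + 10^-0.11)
   = 1 / (1 + 89.125 + 0.77625) = 1/90.901 = 0.01100
[CO3²⁻] = α₂ × DIC = 0.01100 × 0.320 = 0.003520 mmol/L = 3.520 μmol/L
Ksp = 10^(−8.36) = 4.365×10^-9
Ω = [Ca²⁺][CO3²⁻]/Ksp = (1.98×10^-3)(3.520×10^-6) / 4.365×10^-9 = 1.60

Ω = 1.60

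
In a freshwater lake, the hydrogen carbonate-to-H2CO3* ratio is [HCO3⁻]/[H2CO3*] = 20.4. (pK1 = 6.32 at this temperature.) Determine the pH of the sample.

pH = 7.63

From K1 = [H⁺][HCO3⁻]/[H2CO3*]:  pH = pK1 + log₁₀([HCO3⁻]/[H2CO3*])
log₁₀(20.4) = +1.310
pH = 6.32 + (+1.310) = 7.63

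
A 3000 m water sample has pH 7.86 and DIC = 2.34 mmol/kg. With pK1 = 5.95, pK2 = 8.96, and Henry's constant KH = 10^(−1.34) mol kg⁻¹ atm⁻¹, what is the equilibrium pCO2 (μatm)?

α₀ = 1 / (1 + K1/[H⁺] + K1K2/[H⁺]²) = 1 / (1 + 10^+1.91 + 10^+0.81)
   = 1 / (1 + 81.283 + 6.4565) = 1/88.740 = 0.01127
[CO2*] = α₀ × DIC = 0.01127 × 2.34 = 0.02637 mmol/kg
pCO2 = [CO2*]/KH = 2.637×10^-5 / 4.571×10^-2 = 577 μatm

pCO2 = 577 μatm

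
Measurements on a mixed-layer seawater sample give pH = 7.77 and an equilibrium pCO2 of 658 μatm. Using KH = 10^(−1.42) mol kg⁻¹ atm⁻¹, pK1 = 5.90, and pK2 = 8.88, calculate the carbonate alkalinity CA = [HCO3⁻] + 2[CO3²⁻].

CA = 2.14 mmol/kg

[CO2*] = KH · pCO2 = 10^(−1.42) × 658×10^-6 = 2.502×10^-5 mol/kg
α₀ = 1/(1 + K1/[H⁺] + K1K2/[H⁺]²) = 1/(1 + 10^+1.87 + 10^+0.76) = 0.01236
DIC = [CO2*]/α₀ = 2.502×10^-5 / 0.01236 = 2.023 mmol/kg
CA = (α₁ + 2α₂)·DIC = (0.9165 + 2×0.07114) × 2.023 = 2.14 mmol/kg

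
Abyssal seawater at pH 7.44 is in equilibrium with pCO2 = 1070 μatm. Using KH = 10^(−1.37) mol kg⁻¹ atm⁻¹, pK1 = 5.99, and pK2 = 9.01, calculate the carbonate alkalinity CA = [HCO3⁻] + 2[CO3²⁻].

[CO2*] = KH · pCO2 = 10^(−1.37) × 1070×10^-6 = 4.564×10^-5 mol/kg
α₀ = 1/(1 + K1/[H⁺] + K1K2/[H⁺]²) = 1/(1 + 10^+1.45 + 10^-0.12) = 0.03340
DIC = [CO2*]/α₀ = 4.564×10^-5 / 0.03340 = 1.367 mmol/kg
CA = (α₁ + 2α₂)·DIC = (0.9413 + 2×0.02533) × 1.367 = 1.36 mmol/kg

CA = 1.36 mmol/kg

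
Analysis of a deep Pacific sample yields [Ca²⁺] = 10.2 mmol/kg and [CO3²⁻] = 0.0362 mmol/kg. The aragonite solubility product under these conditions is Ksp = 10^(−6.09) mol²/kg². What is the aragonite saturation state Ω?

Ksp = 10^(−6.09) = 8.128×10^-7
Ω = [Ca²⁺][CO3²⁻]/Ksp = (10.2×10^-3)(0.0362×10^-3) / 8.128×10^-7 = 0.454

Ω = 0.454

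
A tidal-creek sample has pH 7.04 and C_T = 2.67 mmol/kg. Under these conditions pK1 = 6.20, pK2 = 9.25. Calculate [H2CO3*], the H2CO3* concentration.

α₀ = 1 / (1 + K1/[H⁺] + K1K2/[H⁺]²) = 1 / (1 + 10^+0.84 + 10^-1.37)
   = 1 / (1 + 6.9183 + 0.042658) = 1/7.9610 = 0.1256
[CO2*] = α₀ × DIC = 0.1256 × 2.67 = 0.335 mmol/kg

[CO2*] = 0.335 mmol/kg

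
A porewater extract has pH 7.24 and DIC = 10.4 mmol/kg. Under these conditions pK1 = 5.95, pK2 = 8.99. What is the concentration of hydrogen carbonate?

[HCO3⁻] = 9.73 mmol/kg

α₁ = 1 / (1 + [H⁺]/K1 + K2/[H⁺]) = 1 / (1 + 10^-1.29 + 10^-1.75)
   = 1 / (1 + 0.051286 + 0.017783) = 1/1.0691 = 0.9354
[HCO3⁻] = α₁ × DIC = 0.9354 × 10.4 = 9.73 mmol/kg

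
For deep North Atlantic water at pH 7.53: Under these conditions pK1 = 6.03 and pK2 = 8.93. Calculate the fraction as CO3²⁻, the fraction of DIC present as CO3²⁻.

α₂ = 0.0372

α₂ = 1 / (1 + [H⁺]/K2 + [H⁺]²/(K1K2)) = 1 / (1 + 10^+1.40 + 10^-0.10)
   = 1 / (1 + 25.119 + 0.79433) = 1/26.913 = 0.03716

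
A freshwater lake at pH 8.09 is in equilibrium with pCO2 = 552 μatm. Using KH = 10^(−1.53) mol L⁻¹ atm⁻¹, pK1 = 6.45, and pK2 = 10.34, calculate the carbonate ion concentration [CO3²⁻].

[CO2*] = KH · pCO2 = 10^(−1.53) × 552×10^-6 = 1.629×10^-5 mol/L
α₀ = 1/(1 + K1/[H⁺] + K1K2/[H⁺]²) = 1/(1 + 10^+1.64 + 10^-0.61) = 0.02227
DIC = [CO2*]/α₀ = 1.629×10^-5 / 0.02227 = 0.7314 mmol/L
[CO3²⁻] = α₂·DIC; α₂ = 0.005467, so [CO3²⁻] = 0.005467 × 0.7314 = 0.00400 mmol/L = 4.00 μmol/L

[CO3²⁻] = 4.00 μmol/L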